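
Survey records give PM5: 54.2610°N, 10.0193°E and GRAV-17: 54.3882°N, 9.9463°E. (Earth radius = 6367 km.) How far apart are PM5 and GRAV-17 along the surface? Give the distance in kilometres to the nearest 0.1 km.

Δφ = 0.1272°,  Δλ = -0.0730°
a = sin²(Δφ/2) + cos φ₁ cos φ₂ sin²(Δλ/2) = 0.000001
c = 2·arcsin(√a) = 0.002341 rad = 0.1341°
d = R·c = 6367 × 0.002341 = 14.9 km

14.9 km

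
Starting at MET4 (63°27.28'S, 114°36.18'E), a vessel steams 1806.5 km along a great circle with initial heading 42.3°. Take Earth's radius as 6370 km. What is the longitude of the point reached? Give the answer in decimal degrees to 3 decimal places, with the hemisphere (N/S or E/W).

MET4: φ = -63.45467°, λ = +114.60300°
δ = d/R = 1806.5/6370 = 0.283595 rad
φ₂ = arcsin(sin φ₁ cos δ + cos φ₁ sin δ cos θ)
   = arcsin(-0.89458·0.96006 + 0.44691·0.27981·0.73963) = -50.02797°
λ₂ = λ₁ + atan2(sin θ sin δ cos φ₁, cos δ − sin φ₁ sin φ₂) = 131.64883°

131.649°E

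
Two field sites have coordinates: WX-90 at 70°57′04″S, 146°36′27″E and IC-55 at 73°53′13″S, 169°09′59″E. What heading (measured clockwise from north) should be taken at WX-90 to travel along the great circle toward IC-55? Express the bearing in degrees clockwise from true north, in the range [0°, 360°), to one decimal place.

WX-90: φ = -70.95111°, λ = +146.60750°
IC-55: φ = -73.88694°, λ = +169.16639°
Δλ = 22.5589°
y = sin Δλ · cos φ₂ = 0.106471
x = cos φ₁ sin φ₂ − sin φ₁ cos φ₂ cos Δλ = -0.071290
θ = atan2(y, x) = 123.8052° → 123.8052° (mod 360°)

123.8°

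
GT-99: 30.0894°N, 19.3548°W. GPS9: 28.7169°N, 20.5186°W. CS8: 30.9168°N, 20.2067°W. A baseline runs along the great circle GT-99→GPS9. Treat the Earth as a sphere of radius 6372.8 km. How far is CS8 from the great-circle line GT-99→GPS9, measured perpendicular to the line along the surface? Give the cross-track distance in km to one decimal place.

δ₁₃ = central angle GT-99→CS8 = 0.019304 rad  (haversine)
θ₁₃ = bearing GT-99→CS8 = 318.639°,  θ₁₂ = bearing GT-99→GPS9 = 216.741°
dₓₜ = R·arcsin(sin δ₁₃ · sin(θ₁₃ − θ₁₂)) = 6372.8·arcsin(0.01930·sin(101.898°)) = 120.378 km
|dₓₜ| = 120.378 km

120.4 km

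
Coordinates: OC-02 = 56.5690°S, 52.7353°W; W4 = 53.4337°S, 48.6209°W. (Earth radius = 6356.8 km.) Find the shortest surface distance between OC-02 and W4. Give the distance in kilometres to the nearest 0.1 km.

Δφ = 3.1353°,  Δλ = 4.1144°
a = sin²(Δφ/2) + cos φ₁ cos φ₂ sin²(Δλ/2) = 0.001171
c = 2·arcsin(√a) = 0.068464 rad = 3.9227°
d = R·c = 6356.8 × 0.068464 = 435.2 km

435.2 km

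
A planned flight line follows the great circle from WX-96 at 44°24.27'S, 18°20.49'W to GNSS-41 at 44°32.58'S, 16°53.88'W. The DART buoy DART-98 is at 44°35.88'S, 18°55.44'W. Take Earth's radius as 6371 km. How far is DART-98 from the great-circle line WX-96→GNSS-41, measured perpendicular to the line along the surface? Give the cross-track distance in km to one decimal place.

28.0 km

WX-96: φ = -44.40450°, λ = -18.34150°
GNSS-41: φ = -44.54300°, λ = -16.89800°
DART-98: φ = -44.59800°, λ = -18.92400°
δ₁₃ = central angle WX-96→DART-98 = 0.007999 rad  (haversine)
θ₁₃ = bearing WX-96→DART-98 = 244.822°,  θ₁₂ = bearing WX-96→GNSS-41 = 98.163°
dₓₜ = R·arcsin(sin δ₁₃ · sin(θ₁₃ − θ₁₂)) = 6371·arcsin(0.00800·sin(146.659°)) = 28.009 km
|dₓₜ| = 28.009 km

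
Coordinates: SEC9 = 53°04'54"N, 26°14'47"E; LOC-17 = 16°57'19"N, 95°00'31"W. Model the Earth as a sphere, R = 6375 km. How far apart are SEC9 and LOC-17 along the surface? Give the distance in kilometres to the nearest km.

10428 km

SEC9: φ = +53.08167°, λ = +26.24639°
LOC-17: φ = +16.95528°, λ = -95.00861°
Δφ = -36.1264°,  Δλ = -121.2550°
a = sin²(Δφ/2) + cos φ₁ cos φ₂ sin²(Δλ/2) = 0.532480
c = 2·arcsin(√a) = 1.635802 rad = 93.7246°
d = R·c = 6375 × 1.635802 = 10428.2 km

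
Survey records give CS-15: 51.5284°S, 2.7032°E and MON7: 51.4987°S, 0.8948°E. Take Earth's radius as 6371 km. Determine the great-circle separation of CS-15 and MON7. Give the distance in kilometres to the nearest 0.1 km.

125.2 km

Δφ = 0.0297°,  Δλ = -1.8084°
a = sin²(Δφ/2) + cos φ₁ cos φ₂ sin²(Δλ/2) = 0.000097
c = 2·arcsin(√a) = 0.019649 rad = 1.1258°
d = R·c = 6371 × 0.019649 = 125.2 km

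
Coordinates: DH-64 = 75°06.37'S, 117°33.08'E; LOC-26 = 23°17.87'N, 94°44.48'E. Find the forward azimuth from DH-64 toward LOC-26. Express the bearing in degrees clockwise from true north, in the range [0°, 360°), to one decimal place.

338.8°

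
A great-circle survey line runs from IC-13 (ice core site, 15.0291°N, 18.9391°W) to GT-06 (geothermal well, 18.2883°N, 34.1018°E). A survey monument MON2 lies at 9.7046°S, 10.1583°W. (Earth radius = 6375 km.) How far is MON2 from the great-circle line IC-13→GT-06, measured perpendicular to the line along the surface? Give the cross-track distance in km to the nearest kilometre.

2884 km

δ₁₃ = central angle IC-13→MON2 = 0.457624 rad  (haversine)
θ₁₃ = bearing IC-13→MON2 = 160.088°,  θ₁₂ = bearing IC-13→GT-06 = 78.451°
dₓₜ = R·arcsin(sin δ₁₃ · sin(θ₁₃ − θ₁₂)) = 6375·arcsin(0.44182·sin(81.637°)) = 2884.012 km
|dₓₜ| = 2884.012 km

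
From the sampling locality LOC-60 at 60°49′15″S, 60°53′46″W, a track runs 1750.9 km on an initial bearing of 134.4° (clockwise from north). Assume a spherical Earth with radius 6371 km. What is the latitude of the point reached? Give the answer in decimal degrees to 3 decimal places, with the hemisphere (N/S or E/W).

LOC-60: φ = -60.82083°, λ = -60.89611°
δ = d/R = 1750.9/6371 = 0.274823 rad
φ₂ = arcsin(sin φ₁ cos δ + cos φ₁ sin δ cos θ)
   = arcsin(-0.87310·0.96247 + 0.48754·0.27138·-0.69966) = -68.89237°
λ₂ = λ₁ + atan2(sin θ sin δ cos φ₁, cos δ − sin φ₁ sin φ₂) = -28.32089°

68.892°S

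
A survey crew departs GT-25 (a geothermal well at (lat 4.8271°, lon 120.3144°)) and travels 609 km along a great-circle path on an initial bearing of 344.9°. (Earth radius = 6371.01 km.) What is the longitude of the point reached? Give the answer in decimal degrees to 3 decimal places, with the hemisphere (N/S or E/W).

δ = d/R = 609/6371.01 = 0.095589 rad
φ₂ = arcsin(sin φ₁ cos δ + cos φ₁ sin δ cos θ)
   = arcsin(0.08415·0.99543 + 0.99645·0.09544·0.96547) = 10.11279°
λ₂ = λ₁ + atan2(sin θ sin δ cos φ₁, cos δ − sin φ₁ sin φ₂) = 118.86719°

118.867°E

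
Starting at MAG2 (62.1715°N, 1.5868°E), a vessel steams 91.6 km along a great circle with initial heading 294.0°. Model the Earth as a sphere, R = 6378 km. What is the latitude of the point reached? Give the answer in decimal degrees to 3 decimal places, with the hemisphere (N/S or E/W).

62.497°N

δ = d/R = 91.6/6378 = 0.014362 rad
φ₂ = arcsin(sin φ₁ cos δ + cos φ₁ sin δ cos θ)
   = arcsin(0.88435·0.99990 + 0.46683·0.01436·0.40674) = 62.49674°
λ₂ = λ₁ + atan2(sin θ sin δ cos φ₁, cos δ − sin φ₁ sin φ₂) = -0.04120°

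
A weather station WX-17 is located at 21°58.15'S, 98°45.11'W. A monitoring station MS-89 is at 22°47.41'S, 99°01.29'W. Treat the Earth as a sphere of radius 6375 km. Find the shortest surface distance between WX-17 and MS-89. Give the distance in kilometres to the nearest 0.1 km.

95.5 km

WX-17: φ = -21.96917°, λ = -98.75183°
MS-89: φ = -22.79017°, λ = -99.02150°
Δφ = -0.8210°,  Δλ = -0.2697°
a = sin²(Δφ/2) + cos φ₁ cos φ₂ sin²(Δλ/2) = 0.000056
c = 2·arcsin(√a) = 0.014975 rad = 0.8580°
d = R·c = 6375 × 0.014975 = 95.5 km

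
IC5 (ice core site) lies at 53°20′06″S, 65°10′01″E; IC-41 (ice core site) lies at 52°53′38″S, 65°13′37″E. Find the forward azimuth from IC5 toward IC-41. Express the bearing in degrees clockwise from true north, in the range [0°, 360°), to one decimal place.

4.7°

IC5: φ = -53.33500°, λ = +65.16694°
IC-41: φ = -52.89389°, λ = +65.22694°
Δλ = 0.0600°
y = sin Δλ · cos φ₂ = 0.000632
x = cos φ₁ sin φ₂ − sin φ₁ cos φ₂ cos Δλ = 0.007698
θ = atan2(y, x) = 4.6914° → 4.6914° (mod 360°)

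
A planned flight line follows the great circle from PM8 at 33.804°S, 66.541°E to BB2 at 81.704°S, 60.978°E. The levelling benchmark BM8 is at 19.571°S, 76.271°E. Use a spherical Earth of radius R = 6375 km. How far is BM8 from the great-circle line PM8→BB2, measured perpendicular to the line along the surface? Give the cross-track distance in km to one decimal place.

δ₁₃ = central angle PM8→BM8 = 0.290707 rad  (haversine)
θ₁₃ = bearing PM8→BM8 = 33.750°,  θ₁₂ = bearing PM8→BB2 = 181.079°
dₓₜ = R·arcsin(sin δ₁₃ · sin(θ₁₃ − θ₁₂)) = 6375·arcsin(0.28663·sin(-147.330°)) = -990.342 km
|dₓₜ| = 990.342 km

990.3 km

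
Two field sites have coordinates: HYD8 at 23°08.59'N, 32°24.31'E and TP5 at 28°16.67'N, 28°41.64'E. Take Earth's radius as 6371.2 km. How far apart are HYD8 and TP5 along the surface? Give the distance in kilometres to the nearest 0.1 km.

HYD8: φ = +23.14317°, λ = +32.40517°
TP5: φ = +28.27783°, λ = +28.69400°
Δφ = 5.1347°,  Δλ = -3.7112°
a = sin²(Δφ/2) + cos φ₁ cos φ₂ sin²(Δλ/2) = 0.002856
c = 2·arcsin(√a) = 0.106925 rad = 6.1263°
d = R·c = 6371.2 × 0.106925 = 681.2 km

681.2 km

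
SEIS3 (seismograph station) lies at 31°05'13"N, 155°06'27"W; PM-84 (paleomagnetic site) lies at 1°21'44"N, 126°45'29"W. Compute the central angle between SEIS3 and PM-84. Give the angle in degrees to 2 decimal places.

40.03°

SEIS3: φ = +31.08694°, λ = -155.10750°
PM-84: φ = +1.36222°, λ = -126.75806°
Δφ = -29.7247°,  Δλ = 28.3494°
a = sin²(Δφ/2) + cos φ₁ cos φ₂ sin²(Δλ/2) = 0.117131
c = 2·arcsin(√a) = 0.698607 rad = 40.0272°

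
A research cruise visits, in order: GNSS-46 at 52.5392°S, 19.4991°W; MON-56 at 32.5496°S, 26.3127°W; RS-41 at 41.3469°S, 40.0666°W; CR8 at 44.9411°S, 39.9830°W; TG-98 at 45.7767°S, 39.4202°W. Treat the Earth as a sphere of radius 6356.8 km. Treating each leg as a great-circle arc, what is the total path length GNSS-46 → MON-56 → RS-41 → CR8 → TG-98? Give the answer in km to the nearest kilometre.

4344 km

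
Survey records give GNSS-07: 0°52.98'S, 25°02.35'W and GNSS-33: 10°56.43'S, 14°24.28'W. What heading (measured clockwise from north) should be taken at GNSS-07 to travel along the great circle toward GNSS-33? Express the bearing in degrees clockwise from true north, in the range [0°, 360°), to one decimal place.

GNSS-07: φ = -0.88300°, λ = -25.03917°
GNSS-33: φ = -10.94050°, λ = -14.40467°
Δλ = 10.6345°
y = sin Δλ · cos φ₂ = 0.181189
x = cos φ₁ sin φ₂ − sin φ₁ cos φ₂ cos Δλ = -0.174896
θ = atan2(y, x) = 133.9876° → 133.9876° (mod 360°)

134.0°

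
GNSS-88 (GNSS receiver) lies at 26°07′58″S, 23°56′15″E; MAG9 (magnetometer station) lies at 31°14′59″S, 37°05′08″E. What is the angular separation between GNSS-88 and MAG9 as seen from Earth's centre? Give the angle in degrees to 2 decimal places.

12.61°

GNSS-88: φ = -26.13278°, λ = +23.93750°
MAG9: φ = -31.24972°, λ = +37.08556°
Δφ = -5.1169°,  Δλ = 13.1481°
a = sin²(Δφ/2) + cos φ₁ cos φ₂ sin²(Δλ/2) = 0.012053
c = 2·arcsin(√a) = 0.220013 rad = 12.6058°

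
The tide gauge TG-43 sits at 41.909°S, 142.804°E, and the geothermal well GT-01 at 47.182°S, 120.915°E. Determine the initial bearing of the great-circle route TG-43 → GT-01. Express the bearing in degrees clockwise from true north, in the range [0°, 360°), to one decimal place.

243.8°

Δλ = -21.8890°
y = sin Δλ · cos φ₂ = -0.253388
x = cos φ₁ sin φ₂ − sin φ₁ cos φ₂ cos Δλ = -0.124630
θ = atan2(y, x) = -116.1905° → 243.8095° (mod 360°)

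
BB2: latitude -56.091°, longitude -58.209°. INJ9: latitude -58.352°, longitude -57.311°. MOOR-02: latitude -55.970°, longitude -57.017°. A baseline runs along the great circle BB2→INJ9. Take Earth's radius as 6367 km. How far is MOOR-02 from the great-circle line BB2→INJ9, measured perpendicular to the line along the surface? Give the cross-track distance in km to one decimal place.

δ₁₃ = central angle BB2→MOOR-02 = 0.011815 rad  (haversine)
θ₁₃ = bearing BB2→MOOR-02 = 80.198°,  θ₁₂ = bearing BB2→INJ9 = 168.241°
dₓₜ = R·arcsin(sin δ₁₃ · sin(θ₁₃ − θ₁₂)) = 6367·arcsin(0.01181·sin(-88.043°)) = -75.179 km
|dₓₜ| = 75.179 km

75.2 km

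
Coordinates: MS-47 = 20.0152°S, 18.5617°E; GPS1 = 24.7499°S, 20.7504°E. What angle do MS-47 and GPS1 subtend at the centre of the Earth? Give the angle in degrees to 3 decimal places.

Δφ = -4.7347°,  Δλ = 2.1887°
a = sin²(Δφ/2) + cos φ₁ cos φ₂ sin²(Δλ/2) = 0.002017
c = 2·arcsin(√a) = 0.089863 rad = 5.1487°

5.149°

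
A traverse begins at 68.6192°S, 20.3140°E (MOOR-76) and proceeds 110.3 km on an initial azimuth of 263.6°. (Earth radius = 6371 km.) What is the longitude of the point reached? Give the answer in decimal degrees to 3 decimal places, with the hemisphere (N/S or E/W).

17.598°E

δ = d/R = 110.3/6371 = 0.017313 rad
φ₂ = arcsin(sin φ₁ cos δ + cos φ₁ sin δ cos θ)
   = arcsin(-0.93118·0.99985 + 0.36456·0.01731·-0.11147) = -68.70801°
λ₂ = λ₁ + atan2(sin θ sin δ cos φ₁, cos δ − sin φ₁ sin φ₂) = 17.59840°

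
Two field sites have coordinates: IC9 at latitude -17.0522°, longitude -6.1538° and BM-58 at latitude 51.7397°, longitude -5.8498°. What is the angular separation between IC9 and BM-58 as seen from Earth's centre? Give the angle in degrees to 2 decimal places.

68.79°

Δφ = 68.7919°,  Δλ = 0.3040°
a = sin²(Δφ/2) + cos φ₁ cos φ₂ sin²(Δλ/2) = 0.319126
c = 2·arcsin(√a) = 1.200654 rad = 68.7924°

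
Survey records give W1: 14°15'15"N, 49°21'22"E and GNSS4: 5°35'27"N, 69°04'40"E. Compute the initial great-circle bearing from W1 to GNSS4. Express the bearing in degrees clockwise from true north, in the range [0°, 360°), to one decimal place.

W1: φ = +14.25417°, λ = +49.35611°
GNSS4: φ = +5.59083°, λ = +69.07778°
Δλ = 19.7217°
y = sin Δλ · cos φ₂ = 0.335846
x = cos φ₁ sin φ₂ − sin φ₁ cos φ₂ cos Δλ = -0.136254
θ = atan2(y, x) = 112.0826° → 112.0826° (mod 360°)

112.1°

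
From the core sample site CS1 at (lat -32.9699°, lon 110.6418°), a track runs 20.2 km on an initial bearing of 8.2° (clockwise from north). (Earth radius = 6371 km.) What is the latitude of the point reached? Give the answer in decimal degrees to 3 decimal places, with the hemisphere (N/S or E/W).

δ = d/R = 20.2/6371 = 0.003171 rad
φ₂ = arcsin(sin φ₁ cos δ + cos φ₁ sin δ cos θ)
   = arcsin(-0.54420·0.99999 + 0.83896·0.00317·0.98978) = -32.79009°
λ₂ = λ₁ + atan2(sin θ sin δ cos φ₁, cos δ − sin φ₁ sin φ₂) = 110.67262°

32.790°S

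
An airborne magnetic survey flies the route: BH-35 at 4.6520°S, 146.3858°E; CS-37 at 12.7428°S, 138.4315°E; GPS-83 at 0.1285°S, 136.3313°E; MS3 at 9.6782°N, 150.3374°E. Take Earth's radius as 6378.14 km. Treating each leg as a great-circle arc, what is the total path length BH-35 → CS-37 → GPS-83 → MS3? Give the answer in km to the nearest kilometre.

4576 km

BH-35→CS-37: c = 0.196822 rad, d = 1255.36 km
CS-37→GPS-83: c = 0.223141 rad, d = 1423.23 km
GPS-83→MS3: c = 0.297470 rad, d = 1897.30 km
Total = 1255.36 + 1423.23 + 1897.30 = 4575.89 km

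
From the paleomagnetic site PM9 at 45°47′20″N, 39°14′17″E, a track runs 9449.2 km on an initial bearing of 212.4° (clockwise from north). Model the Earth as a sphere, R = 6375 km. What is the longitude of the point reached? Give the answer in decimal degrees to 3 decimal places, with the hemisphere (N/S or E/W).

0.467°E

PM9: φ = +45.78889°, λ = +39.23806°
δ = d/R = 9449.2/6375 = 1.482227 rad
φ₂ = arcsin(sin φ₁ cos δ + cos φ₁ sin δ cos θ)
   = arcsin(0.71678·0.08845 + 0.69730·0.99608·-0.84433) = -31.53670°
λ₂ = λ₁ + atan2(sin θ sin δ cos φ₁, cos δ − sin φ₁ sin φ₂) = 0.46662°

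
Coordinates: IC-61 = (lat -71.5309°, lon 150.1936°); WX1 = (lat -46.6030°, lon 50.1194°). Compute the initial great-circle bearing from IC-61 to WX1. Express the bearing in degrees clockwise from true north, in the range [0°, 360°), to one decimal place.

Δλ = -100.0742°
y = sin Δλ · cos φ₂ = -0.676457
x = cos φ₁ sin φ₂ − sin φ₁ cos φ₂ cos Δλ = -0.344176
θ = atan2(y, x) = -116.9667° → 243.0333° (mod 360°)

243.0°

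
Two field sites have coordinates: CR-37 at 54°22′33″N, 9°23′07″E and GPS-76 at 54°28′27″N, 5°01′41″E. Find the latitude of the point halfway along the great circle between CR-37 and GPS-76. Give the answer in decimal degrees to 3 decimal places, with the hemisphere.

CR-37: φ = +54.37583°, λ = +9.38528°
GPS-76: φ = +54.47417°, λ = +5.02806°
Bx = cos φ₂ cos Δλ = 0.579391,  By = cos φ₂ sin Δλ = -0.044147
φₘ = atan2(sin φ₁ + sin φ₂, √((cos φ₁ + Bx)² + By²)) = 54.44460°
λₘ = λ₁ + atan2(By, cos φ₁ + Bx) = 7.20928°

54.445°N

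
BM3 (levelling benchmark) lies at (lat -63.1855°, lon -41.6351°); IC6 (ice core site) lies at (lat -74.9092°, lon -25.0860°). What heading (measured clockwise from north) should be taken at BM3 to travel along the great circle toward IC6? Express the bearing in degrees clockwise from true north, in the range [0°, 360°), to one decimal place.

Δλ = 16.5491°
y = sin Δλ · cos φ₂ = 0.074157
x = cos φ₁ sin φ₂ − sin φ₁ cos φ₂ cos Δλ = -0.212817
θ = atan2(y, x) = 160.7889° → 160.7889° (mod 360°)

160.8°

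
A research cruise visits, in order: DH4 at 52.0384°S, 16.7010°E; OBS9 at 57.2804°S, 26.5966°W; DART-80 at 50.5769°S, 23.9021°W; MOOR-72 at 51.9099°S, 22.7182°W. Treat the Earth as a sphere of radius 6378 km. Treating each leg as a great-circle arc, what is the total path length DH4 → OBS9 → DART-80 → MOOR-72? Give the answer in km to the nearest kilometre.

3734 km

DH4→OBS9: c = 0.438681 rad, d = 2797.91 km
OBS9→DART-80: c = 0.120206 rad, d = 766.67 km
DART-80→MOOR-72: c = 0.026619 rad, d = 169.77 km
Total = 2797.91 + 766.67 + 169.77 = 3734.35 km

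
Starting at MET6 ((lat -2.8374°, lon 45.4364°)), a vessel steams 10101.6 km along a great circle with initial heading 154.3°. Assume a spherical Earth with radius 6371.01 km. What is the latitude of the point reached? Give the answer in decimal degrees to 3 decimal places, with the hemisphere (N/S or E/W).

δ = d/R = 10101.6/6371.01 = 1.585557 rad
φ₂ = arcsin(sin φ₁ cos δ + cos φ₁ sin δ cos θ)
   = arcsin(-0.04950·-0.01476 + 0.99877·0.99989·-0.90108) = -64.04573°
λ₂ = λ₁ + atan2(sin θ sin δ cos φ₁, cos δ − sin φ₁ sin φ₂) = 143.22923°

64.046°S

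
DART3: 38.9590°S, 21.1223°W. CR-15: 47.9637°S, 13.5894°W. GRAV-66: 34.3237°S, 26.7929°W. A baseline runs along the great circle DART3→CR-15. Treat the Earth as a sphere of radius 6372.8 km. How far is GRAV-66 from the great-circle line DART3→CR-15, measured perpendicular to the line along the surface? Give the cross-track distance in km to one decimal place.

216.3 km

δ₁₃ = central angle DART3→GRAV-66 = 0.113316 rad  (haversine)
θ₁₃ = bearing DART3→GRAV-66 = 313.806°,  θ₁₂ = bearing DART3→CR-15 = 151.272°
dₓₜ = R·arcsin(sin δ₁₃ · sin(θ₁₃ − θ₁₂)) = 6372.8·arcsin(0.11307·sin(162.535°)) = 216.313 km
|dₓₜ| = 216.313 km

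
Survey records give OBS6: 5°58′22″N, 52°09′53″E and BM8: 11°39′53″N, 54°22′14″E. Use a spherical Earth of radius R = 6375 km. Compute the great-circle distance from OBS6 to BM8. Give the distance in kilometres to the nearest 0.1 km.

OBS6: φ = +5.97278°, λ = +52.16472°
BM8: φ = +11.66472°, λ = +54.37056°
Δφ = 5.6919°,  Δλ = 2.2058°
a = sin²(Δφ/2) + cos φ₁ cos φ₂ sin²(Δλ/2) = 0.002826
c = 2·arcsin(√a) = 0.106373 rad = 6.0947°
d = R·c = 6375 × 0.106373 = 678.1 km

678.1 km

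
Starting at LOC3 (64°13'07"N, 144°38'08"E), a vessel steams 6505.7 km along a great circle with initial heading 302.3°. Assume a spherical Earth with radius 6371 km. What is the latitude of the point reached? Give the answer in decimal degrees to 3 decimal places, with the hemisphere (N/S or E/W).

41.957°N

LOC3: φ = +64.21861°, λ = +144.63556°
δ = d/R = 6505.7/6371 = 1.021143 rad
φ₂ = arcsin(sin φ₁ cos δ + cos φ₁ sin δ cos θ)
   = arcsin(0.90046·0.52239 + 0.43494·0.85271·0.53435) = 41.95685°
λ₂ = λ₁ + atan2(sin θ sin δ cos φ₁, cos δ − sin φ₁ sin φ₂) = 40.38314°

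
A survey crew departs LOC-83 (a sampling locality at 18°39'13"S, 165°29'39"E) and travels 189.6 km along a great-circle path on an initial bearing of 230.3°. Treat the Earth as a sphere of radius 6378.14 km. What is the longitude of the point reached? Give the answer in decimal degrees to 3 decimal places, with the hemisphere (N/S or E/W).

LOC-83: φ = -18.65361°, λ = +165.49417°
δ = d/R = 189.6/6378.14 = 0.029727 rad
φ₂ = arcsin(sin φ₁ cos δ + cos φ₁ sin δ cos θ)
   = arcsin(-0.31985·0.99956 + 0.94747·0.02972·-0.63877) = -19.73638°
λ₂ = λ₁ + atan2(sin θ sin δ cos φ₁, cos δ − sin φ₁ sin φ₂) = 164.10200°

164.102°E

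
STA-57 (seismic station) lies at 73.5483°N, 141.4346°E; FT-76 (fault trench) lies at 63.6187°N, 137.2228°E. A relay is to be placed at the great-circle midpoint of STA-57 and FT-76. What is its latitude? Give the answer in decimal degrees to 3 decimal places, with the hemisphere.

68.596°N

Bx = cos φ₂ cos Δλ = 0.443143,  By = cos φ₂ sin Δλ = -0.032634
φₘ = atan2(sin φ₁ + sin φ₂, √((cos φ₁ + Bx)² + By²)) = 68.59601°
λₘ = λ₁ + atan2(By, cos φ₁ + Bx) = 138.86209°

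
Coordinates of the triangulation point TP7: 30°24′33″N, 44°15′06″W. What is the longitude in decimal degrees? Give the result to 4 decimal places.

44.2517°W

44° + 15′/60 + 6″/3600 = 44 + 0.25000 + 0.00167 = 44.2517°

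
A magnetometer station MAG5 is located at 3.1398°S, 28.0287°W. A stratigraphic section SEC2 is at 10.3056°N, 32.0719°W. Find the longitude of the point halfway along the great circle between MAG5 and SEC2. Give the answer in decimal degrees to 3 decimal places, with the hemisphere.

Bx = cos φ₂ cos Δλ = 0.981419,  By = cos φ₂ sin Δλ = -0.069371
φₘ = atan2(sin φ₁ + sin φ₂, √((cos φ₁ + Bx)² + By²)) = 3.58513°
λₘ = λ₁ + atan2(By, cos φ₁ + Bx) = -30.03537°

30.035°W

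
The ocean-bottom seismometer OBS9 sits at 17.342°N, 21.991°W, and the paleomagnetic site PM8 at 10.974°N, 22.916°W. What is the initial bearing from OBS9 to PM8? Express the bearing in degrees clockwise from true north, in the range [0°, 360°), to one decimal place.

188.1°

Δλ = -0.9250°
y = sin Δλ · cos φ₂ = -0.015848
x = cos φ₁ sin φ₂ − sin φ₁ cos φ₂ cos Δλ = -0.110876
θ = atan2(y, x) = -171.8653° → 188.1347° (mod 360°)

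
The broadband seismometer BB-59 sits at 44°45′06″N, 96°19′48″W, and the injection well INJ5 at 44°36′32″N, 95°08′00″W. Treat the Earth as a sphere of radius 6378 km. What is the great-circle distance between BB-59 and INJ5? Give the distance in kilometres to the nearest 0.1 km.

BB-59: φ = +44.75167°, λ = -96.33000°
INJ5: φ = +44.60889°, λ = -95.13333°
Δφ = -0.1428°,  Δλ = 1.1967°
a = sin²(Δφ/2) + cos φ₁ cos φ₂ sin²(Δλ/2) = 0.000057
c = 2·arcsin(√a) = 0.015058 rad = 0.8628°
d = R·c = 6378 × 0.015058 = 96.0 km

96.0 km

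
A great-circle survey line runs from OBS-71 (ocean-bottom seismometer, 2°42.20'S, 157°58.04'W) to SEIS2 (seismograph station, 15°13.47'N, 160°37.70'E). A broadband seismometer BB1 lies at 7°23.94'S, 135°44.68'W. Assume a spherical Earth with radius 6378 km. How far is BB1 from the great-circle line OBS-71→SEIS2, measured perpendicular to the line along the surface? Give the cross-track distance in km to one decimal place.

514.7 km

OBS-71: φ = -2.70333°, λ = -157.96733°
SEIS2: φ = +15.22450°, λ = +160.62833°
BB1: φ = -7.39900°, λ = -135.74467°
δ₁₃ = central angle OBS-71→BB1 = 0.394822 rad  (haversine)
θ₁₃ = bearing OBS-71→BB1 = 102.818°,  θ₁₂ = bearing OBS-71→SEIS2 = 294.916°
dₓₜ = R·arcsin(sin δ₁₃ · sin(θ₁₃ − θ₁₂)) = 6378·arcsin(0.38464·sin(-192.098°)) = 514.724 km
|dₓₜ| = 514.724 km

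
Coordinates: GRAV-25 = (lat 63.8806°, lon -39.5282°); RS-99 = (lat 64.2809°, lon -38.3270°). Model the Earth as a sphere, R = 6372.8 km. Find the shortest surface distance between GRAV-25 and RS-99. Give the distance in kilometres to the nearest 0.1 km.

73.4 km

Δφ = 0.4003°,  Δλ = 1.2012°
a = sin²(Δφ/2) + cos φ₁ cos φ₂ sin²(Δλ/2) = 0.000033
c = 2·arcsin(√a) = 0.011523 rad = 0.6602°
d = R·c = 6372.8 × 0.011523 = 73.4 km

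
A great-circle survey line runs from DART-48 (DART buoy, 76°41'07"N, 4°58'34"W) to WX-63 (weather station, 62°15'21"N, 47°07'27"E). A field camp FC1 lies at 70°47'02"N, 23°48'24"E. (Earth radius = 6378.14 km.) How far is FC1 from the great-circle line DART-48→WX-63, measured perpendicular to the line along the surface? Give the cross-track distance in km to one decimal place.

194.6 km

DART-48: φ = +76.68528°, λ = -4.97611°
WX-63: φ = +62.25583°, λ = +47.12417°
FC1: φ = +70.78389°, λ = +23.80667°
δ₁₃ = central angle DART-48→FC1 = 0.171467 rad  (haversine)
θ₁₃ = bearing DART-48→FC1 = 111.757°,  θ₁₂ = bearing DART-48→WX-63 = 101.458°
dₓₜ = R·arcsin(sin δ₁₃ · sin(θ₁₃ − θ₁₂)) = 6378.14·arcsin(0.17063·sin(10.299°)) = 194.601 km
|dₓₜ| = 194.601 km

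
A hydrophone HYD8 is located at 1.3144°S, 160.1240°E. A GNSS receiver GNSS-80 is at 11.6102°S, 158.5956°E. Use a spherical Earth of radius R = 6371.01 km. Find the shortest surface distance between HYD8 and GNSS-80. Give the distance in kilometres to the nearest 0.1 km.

1157.2 km

Δφ = -10.2958°,  Δλ = -1.5284°
a = sin²(Δφ/2) + cos φ₁ cos φ₂ sin²(Δλ/2) = 0.008225
c = 2·arcsin(√a) = 0.181635 rad = 10.4069°
d = R·c = 6371.01 × 0.181635 = 1157.2 km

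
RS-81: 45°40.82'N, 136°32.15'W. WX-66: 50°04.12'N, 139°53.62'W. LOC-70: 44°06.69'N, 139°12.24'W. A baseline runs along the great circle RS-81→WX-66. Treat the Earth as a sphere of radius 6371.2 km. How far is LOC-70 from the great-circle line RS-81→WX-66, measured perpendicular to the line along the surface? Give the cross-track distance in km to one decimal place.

RS-81: φ = +45.68033°, λ = -136.53583°
WX-66: φ = +50.06867°, λ = -139.89367°
LOC-70: φ = +44.11150°, λ = -139.20400°
δ₁₃ = central angle RS-81→LOC-70 = 0.042867 rad  (haversine)
θ₁₃ = bearing RS-81→LOC-70 = 231.254°,  θ₁₂ = bearing RS-81→WX-66 = 334.065°
dₓₜ = R·arcsin(sin δ₁₃ · sin(θ₁₃ − θ₁₂)) = 6371.2·arcsin(0.04285·sin(-102.811°)) = -266.314 km
|dₓₜ| = 266.314 km

266.3 km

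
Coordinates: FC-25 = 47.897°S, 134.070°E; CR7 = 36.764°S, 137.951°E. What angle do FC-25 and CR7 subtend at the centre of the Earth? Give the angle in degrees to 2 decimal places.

Δφ = 11.1330°,  Δλ = 3.8810°
a = sin²(Δφ/2) + cos φ₁ cos φ₂ sin²(Δλ/2) = 0.010025
c = 2·arcsin(√a) = 0.200586 rad = 11.4928°

11.49°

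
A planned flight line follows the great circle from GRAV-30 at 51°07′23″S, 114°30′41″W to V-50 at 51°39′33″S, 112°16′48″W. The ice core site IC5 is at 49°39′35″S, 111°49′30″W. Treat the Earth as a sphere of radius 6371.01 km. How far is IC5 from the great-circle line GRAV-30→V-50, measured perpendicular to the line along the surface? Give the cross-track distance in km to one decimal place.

GRAV-30: φ = -51.12306°, λ = -114.51139°
V-50: φ = -51.65917°, λ = -112.28000°
IC5: φ = -49.65972°, λ = -111.82500°
δ₁₃ = central angle GRAV-30→IC5 = 0.039312 rad  (haversine)
θ₁₃ = bearing GRAV-30→IC5 = 50.530°,  θ₁₂ = bearing GRAV-30→V-50 = 111.928°
dₓₜ = R·arcsin(sin δ₁₃ · sin(θ₁₃ − θ₁₂)) = 6371.01·arcsin(0.03930·sin(-61.398°)) = -219.881 km
|dₓₜ| = 219.881 km

219.9 km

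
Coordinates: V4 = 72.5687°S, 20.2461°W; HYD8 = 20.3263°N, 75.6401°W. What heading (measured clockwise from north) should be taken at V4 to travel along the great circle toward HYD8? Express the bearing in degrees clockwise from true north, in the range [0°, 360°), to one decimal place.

308.4°

Δλ = -55.3940°
y = sin Δλ · cos φ₂ = -0.771824
x = cos φ₁ sin φ₂ − sin φ₁ cos φ₂ cos Δλ = 0.612165
θ = atan2(y, x) = -51.5806° → 308.4194° (mod 360°)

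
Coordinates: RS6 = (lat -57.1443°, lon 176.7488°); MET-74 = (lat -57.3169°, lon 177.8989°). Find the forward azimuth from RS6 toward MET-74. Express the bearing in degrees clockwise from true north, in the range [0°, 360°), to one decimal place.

106.0°

Δλ = 1.1501°
y = sin Δλ · cos φ₂ = 0.010839
x = cos φ₁ sin φ₂ − sin φ₁ cos φ₂ cos Δλ = -0.003104
θ = atan2(y, x) = 105.9800° → 105.9800° (mod 360°)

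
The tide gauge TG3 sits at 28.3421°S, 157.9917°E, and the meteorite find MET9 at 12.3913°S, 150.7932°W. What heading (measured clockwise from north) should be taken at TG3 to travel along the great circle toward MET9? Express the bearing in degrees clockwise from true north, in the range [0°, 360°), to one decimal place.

Δλ = 51.2151°
y = sin Δλ · cos φ₂ = 0.761344
x = cos φ₁ sin φ₂ − sin φ₁ cos φ₂ cos Δλ = 0.101582
θ = atan2(y, x) = 82.4002° → 82.4002° (mod 360°)

82.4°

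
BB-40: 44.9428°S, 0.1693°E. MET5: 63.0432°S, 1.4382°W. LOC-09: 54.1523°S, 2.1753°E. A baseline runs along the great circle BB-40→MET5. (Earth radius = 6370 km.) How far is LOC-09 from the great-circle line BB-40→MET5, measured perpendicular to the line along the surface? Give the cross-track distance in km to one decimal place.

172.2 km

δ₁₃ = central angle BB-40→LOC-09 = 0.162316 rad  (haversine)
θ₁₃ = bearing BB-40→LOC-09 = 172.712°,  θ₁₂ = bearing BB-40→MET5 = 182.343°
dₓₜ = R·arcsin(sin δ₁₃ · sin(θ₁₃ − θ₁₂)) = 6370·arcsin(0.16160·sin(-9.631°)) = -172.237 km
|dₓₜ| = 172.237 km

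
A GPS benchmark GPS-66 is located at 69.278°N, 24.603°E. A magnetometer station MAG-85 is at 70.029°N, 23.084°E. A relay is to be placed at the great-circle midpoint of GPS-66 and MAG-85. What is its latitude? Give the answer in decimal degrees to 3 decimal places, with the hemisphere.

69.655°N

Bx = cos φ₂ cos Δλ = 0.341424,  By = cos φ₂ sin Δλ = -0.009054
φₘ = atan2(sin φ₁ + sin φ₂, √((cos φ₁ + Bx)² + By²)) = 69.65514°
λₘ = λ₁ + atan2(By, cos φ₁ + Bx) = 23.85692°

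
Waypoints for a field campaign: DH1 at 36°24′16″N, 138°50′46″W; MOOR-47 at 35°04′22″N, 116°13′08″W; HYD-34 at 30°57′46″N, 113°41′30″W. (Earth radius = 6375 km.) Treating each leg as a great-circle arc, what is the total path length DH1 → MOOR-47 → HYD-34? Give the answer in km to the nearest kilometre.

DH1: φ = +36.40444°, λ = -138.84611°
MOOR-47: φ = +35.07278°, λ = -116.21889°
HYD-34: φ = +30.96278°, λ = -113.69167°
DH1→MOOR-47: c = 0.320660 rad, d = 2044.21 km
MOOR-47→HYD-34: c = 0.080698 rad, d = 514.45 km
Total = 2044.21 + 514.45 = 2558.65 km

2559 km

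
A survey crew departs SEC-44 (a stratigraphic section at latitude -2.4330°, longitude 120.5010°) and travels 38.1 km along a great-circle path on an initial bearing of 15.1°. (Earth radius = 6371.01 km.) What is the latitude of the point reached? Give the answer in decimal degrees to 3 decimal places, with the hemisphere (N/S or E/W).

2.102°S

δ = d/R = 38.1/6371.01 = 0.005980 rad
φ₂ = arcsin(sin φ₁ cos δ + cos φ₁ sin δ cos θ)
   = arcsin(-0.04245·0.99998 + 0.99910·0.00598·0.96547) = -2.10219°
λ₂ = λ₁ + atan2(sin θ sin δ cos φ₁, cos δ − sin φ₁ sin φ₂) = 120.59032°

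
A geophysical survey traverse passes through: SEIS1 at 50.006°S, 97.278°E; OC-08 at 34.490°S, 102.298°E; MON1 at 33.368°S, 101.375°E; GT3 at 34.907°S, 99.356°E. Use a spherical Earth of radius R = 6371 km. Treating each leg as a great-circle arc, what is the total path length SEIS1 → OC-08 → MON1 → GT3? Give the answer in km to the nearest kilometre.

2177 km

SEIS1→OC-08: c = 0.278300 rad, d = 1773.05 km
OC-08→MON1: c = 0.023709 rad, d = 151.05 km
MON1→GT3: c = 0.039649 rad, d = 252.60 km
Total = 1773.05 + 151.05 + 252.60 = 2176.70 km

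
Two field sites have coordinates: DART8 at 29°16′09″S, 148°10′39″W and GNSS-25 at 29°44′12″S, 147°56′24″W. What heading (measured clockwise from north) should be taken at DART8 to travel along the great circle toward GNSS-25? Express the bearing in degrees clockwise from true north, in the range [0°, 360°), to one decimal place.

156.2°

DART8: φ = -29.26917°, λ = -148.17750°
GNSS-25: φ = -29.73667°, λ = -147.94000°
Δλ = 0.2375°
y = sin Δλ · cos φ₂ = 0.003599
x = cos φ₁ sin φ₂ − sin φ₁ cos φ₂ cos Δλ = -0.008163
θ = atan2(y, x) = 156.2059° → 156.2059° (mod 360°)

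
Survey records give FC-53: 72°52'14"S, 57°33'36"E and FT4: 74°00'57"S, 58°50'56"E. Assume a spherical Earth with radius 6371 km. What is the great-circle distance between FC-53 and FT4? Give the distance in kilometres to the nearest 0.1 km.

FC-53: φ = -72.87056°, λ = +57.56000°
FT4: φ = -74.01583°, λ = +58.84889°
Δφ = -1.1453°,  Δλ = 1.2889°
a = sin²(Δφ/2) + cos φ₁ cos φ₂ sin²(Δλ/2) = 0.000110
c = 2·arcsin(√a) = 0.020990 rad = 1.2027°
d = R·c = 6371 × 0.020990 = 133.7 km

133.7 km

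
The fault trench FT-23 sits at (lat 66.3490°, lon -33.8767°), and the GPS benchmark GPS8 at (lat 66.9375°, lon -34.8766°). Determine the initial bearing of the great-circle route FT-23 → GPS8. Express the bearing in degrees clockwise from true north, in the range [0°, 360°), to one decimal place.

Δλ = -0.9999°
y = sin Δλ · cos φ₂ = -0.006836
x = cos φ₁ sin φ₂ − sin φ₁ cos φ₂ cos Δλ = 0.010326
θ = atan2(y, x) = -33.5061° → 326.4939° (mod 360°)

326.5°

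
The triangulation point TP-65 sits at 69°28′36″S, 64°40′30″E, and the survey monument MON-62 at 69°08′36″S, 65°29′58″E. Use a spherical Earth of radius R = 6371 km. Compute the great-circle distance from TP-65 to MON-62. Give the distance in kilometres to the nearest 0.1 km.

49.2 km

TP-65: φ = -69.47667°, λ = +64.67500°
MON-62: φ = -69.14333°, λ = +65.49944°
Δφ = 0.3333°,  Δλ = 0.8244°
a = sin²(Δφ/2) + cos φ₁ cos φ₂ sin²(Δλ/2) = 0.000015
c = 2·arcsin(√a) = 0.007726 rad = 0.4427°
d = R·c = 6371 × 0.007726 = 49.2 km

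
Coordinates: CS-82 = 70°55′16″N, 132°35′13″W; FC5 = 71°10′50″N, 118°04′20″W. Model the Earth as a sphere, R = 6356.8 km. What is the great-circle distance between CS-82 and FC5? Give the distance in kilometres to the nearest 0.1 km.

CS-82: φ = +70.92111°, λ = -132.58694°
FC5: φ = +71.18056°, λ = -118.07222°
Δφ = 0.2594°,  Δλ = 14.5147°
a = sin²(Δφ/2) + cos φ₁ cos φ₂ sin²(Δλ/2) = 0.001688
c = 2·arcsin(√a) = 0.082190 rad = 4.7091°
d = R·c = 6356.8 × 0.082190 = 522.5 km

522.5 km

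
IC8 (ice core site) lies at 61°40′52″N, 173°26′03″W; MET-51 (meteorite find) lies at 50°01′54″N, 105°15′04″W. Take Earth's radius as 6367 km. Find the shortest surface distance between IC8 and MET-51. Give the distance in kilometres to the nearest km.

4224 km

IC8: φ = +61.68111°, λ = -173.43417°
MET-51: φ = +50.03167°, λ = -105.25111°
Δφ = -11.6494°,  Δλ = 68.1831°
a = sin²(Δφ/2) + cos φ₁ cos φ₂ sin²(Δλ/2) = 0.106037
c = 2·arcsin(√a) = 0.663363 rad = 38.0079°
d = R·c = 6367 × 0.663363 = 4223.6 km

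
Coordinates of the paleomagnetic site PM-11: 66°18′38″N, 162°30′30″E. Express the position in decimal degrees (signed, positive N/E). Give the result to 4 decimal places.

lat: 66.3106° N → +66.3106°
lon: 162.5083° E → +162.5083°

+66.3106°, +162.5083°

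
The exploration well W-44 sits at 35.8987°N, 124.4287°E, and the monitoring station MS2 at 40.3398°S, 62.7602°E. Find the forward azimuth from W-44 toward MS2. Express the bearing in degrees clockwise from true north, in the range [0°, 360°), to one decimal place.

Δλ = -61.6685°
y = sin Δλ · cos φ₂ = -0.670918
x = cos φ₁ sin φ₂ − sin φ₁ cos φ₂ cos Δλ = -0.736465
θ = atan2(y, x) = -137.6666° → 222.3334° (mod 360°)

222.3°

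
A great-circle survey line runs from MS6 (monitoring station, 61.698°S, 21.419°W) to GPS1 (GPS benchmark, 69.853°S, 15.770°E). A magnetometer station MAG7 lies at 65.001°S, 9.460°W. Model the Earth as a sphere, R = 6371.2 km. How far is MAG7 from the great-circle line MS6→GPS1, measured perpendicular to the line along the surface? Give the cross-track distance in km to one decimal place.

δ₁₃ = central angle MS6→MAG7 = 0.109690 rad  (haversine)
θ₁₃ = bearing MS6→MAG7 = 126.877°,  θ₁₂ = bearing MS6→GPS1 = 134.350°
dₓₜ = R·arcsin(sin δ₁₃ · sin(θ₁₃ − θ₁₂)) = 6371.2·arcsin(0.10947·sin(-7.474°)) = -90.721 km
|dₓₜ| = 90.721 km

90.7 km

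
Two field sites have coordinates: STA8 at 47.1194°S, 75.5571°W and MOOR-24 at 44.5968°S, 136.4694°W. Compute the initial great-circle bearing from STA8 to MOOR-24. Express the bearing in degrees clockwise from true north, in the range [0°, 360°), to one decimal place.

Δλ = -60.9123°
y = sin Δλ · cos φ₂ = -0.622257
x = cos φ₁ sin φ₂ − sin φ₁ cos φ₂ cos Δλ = -0.224106
θ = atan2(y, x) = -109.8065° → 250.1935° (mod 360°)

250.2°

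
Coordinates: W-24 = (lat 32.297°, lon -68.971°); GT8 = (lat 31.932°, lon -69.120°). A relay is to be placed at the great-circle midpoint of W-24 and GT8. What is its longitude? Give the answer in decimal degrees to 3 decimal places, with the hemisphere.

69.046°W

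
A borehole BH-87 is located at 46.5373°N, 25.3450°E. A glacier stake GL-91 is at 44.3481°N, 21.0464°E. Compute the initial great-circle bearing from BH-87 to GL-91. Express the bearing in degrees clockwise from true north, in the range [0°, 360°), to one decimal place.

235.6°

Δλ = -4.2986°
y = sin Δλ · cos φ₂ = -0.053600
x = cos φ₁ sin φ₂ − sin φ₁ cos φ₂ cos Δλ = -0.036739
θ = atan2(y, x) = -124.4280° → 235.5720° (mod 360°)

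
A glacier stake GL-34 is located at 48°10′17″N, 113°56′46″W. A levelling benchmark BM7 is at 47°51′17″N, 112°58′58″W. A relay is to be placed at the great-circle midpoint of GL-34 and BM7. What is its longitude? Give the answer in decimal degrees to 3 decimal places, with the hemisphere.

GL-34: φ = +48.17139°, λ = -113.94611°
BM7: φ = +47.85472°, λ = -112.98278°
Bx = cos φ₂ cos Δλ = 0.670918,  By = cos φ₂ sin Δλ = 0.011281
φₘ = atan2(sin φ₁ + sin φ₂, √((cos φ₁ + Bx)² + By²)) = 48.01406°
λₘ = λ₁ + atan2(By, cos φ₁ + Bx) = -113.46297°

113.463°W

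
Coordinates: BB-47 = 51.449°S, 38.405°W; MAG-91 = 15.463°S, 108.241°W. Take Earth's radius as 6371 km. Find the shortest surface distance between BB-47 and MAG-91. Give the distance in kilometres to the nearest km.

7277 km

Δφ = 35.9860°,  Δλ = -69.8360°
a = sin²(Δφ/2) + cos φ₁ cos φ₂ sin²(Δλ/2) = 0.292221
c = 2·arcsin(√a) = 1.142240 rad = 65.4455°
d = R·c = 6371 × 1.142240 = 7277.2 km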